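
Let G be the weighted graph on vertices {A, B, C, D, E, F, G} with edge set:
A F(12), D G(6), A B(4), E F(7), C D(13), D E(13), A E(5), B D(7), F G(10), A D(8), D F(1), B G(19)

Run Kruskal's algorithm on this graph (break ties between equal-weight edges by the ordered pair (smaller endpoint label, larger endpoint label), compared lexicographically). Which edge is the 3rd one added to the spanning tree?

A-E

Sort edges by weight, then run Kruskal:
D F (1): add — endpoints in different components.
A B (4): add — endpoints in different components.
A E (5): add — endpoints in different components.
D G (6): add — endpoints in different components.
B D (7): add — endpoints in different components.
E F (7): skip — E and F already connected.
A D (8): skip — A and D already connected.
F G (10): skip — F and G already connected.
A F (12): skip — A and F already connected.
C D (13): add — endpoints in different components.
The 3rd edge added is A E.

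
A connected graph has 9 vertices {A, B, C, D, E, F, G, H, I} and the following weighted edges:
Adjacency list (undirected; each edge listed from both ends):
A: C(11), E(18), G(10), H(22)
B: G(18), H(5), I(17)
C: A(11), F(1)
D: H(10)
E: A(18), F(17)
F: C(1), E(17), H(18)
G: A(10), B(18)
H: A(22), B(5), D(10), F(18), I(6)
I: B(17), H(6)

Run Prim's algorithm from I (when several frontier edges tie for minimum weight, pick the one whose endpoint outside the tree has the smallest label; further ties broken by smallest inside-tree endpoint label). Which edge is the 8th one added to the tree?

Prim's algorithm from I:
Step 1: cheapest edge leaving the tree is H—I (6); add H.
Step 2: cheapest edge leaving the tree is B—H (5); add B.
Step 3: cheapest edge leaving the tree is D—H (10); add D.
Step 4: cheapest edge leaving the tree is F—H (18); add F.
Step 5: cheapest edge leaving the tree is C—F (1); add C.
Step 6: cheapest edge leaving the tree is A—C (11); add A.
Step 7: cheapest edge leaving the tree is A—G (10); add G.
Step 8: cheapest edge leaving the tree is E—F (17); add E.
The 8th edge added is E—F.

E-F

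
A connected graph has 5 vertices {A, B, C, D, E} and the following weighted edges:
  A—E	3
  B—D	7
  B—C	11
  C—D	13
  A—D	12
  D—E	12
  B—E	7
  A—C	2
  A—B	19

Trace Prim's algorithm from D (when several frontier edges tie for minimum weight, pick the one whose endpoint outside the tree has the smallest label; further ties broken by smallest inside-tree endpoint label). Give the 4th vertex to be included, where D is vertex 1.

A

Grow the tree from D using Prim:
Step 1: cheapest edge leaving the tree is B—D (7); add B.
Step 2: cheapest edge leaving the tree is B—E (7); add E.
Step 3: cheapest edge leaving the tree is A—E (3); add A.
Step 4: cheapest edge leaving the tree is A—C (2); add C.
Vertex order: D, B, E, A, C. The 4th vertex is A.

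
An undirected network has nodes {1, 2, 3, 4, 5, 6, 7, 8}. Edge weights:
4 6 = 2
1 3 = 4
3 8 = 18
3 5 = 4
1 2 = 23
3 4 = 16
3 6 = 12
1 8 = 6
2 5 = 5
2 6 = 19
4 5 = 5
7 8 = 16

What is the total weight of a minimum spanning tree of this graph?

Grow the tree from 8 using Prim:
Step 1: cheapest edge leaving the tree is 1 8 (6); add 1.
Step 2: cheapest edge leaving the tree is 1 3 (4); add 3.
Step 3: cheapest edge leaving the tree is 3 5 (4); add 5.
Step 4: cheapest edge leaving the tree is 2 5 (5); add 2.
Step 5: cheapest edge leaving the tree is 4 5 (5); add 4.
Step 6: cheapest edge leaving the tree is 4 6 (2); add 6.
Step 7: cheapest edge leaving the tree is 7 8 (16); add 7.
MST edges: 1 8, 1 3, 3 5, 2 5, 4 5, 4 6, 7 8; total weight 6+4+4+5+5+2+16 = 42.

42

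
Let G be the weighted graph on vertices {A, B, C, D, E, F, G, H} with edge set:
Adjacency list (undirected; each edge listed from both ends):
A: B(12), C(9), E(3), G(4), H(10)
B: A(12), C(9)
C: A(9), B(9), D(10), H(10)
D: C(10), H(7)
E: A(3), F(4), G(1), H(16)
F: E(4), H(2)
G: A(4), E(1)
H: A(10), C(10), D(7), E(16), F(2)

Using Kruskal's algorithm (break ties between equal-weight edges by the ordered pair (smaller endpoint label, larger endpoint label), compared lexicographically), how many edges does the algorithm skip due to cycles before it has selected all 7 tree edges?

Kruskal's algorithm — process edges by increasing weight (ties by edge label):
E–G (1): add — endpoints in different components.
F–H (2): add — endpoints in different components.
A–E (3): add — endpoints in different components.
A–G (4): skip — A and G already connected.
E–F (4): add — endpoints in different components.
D–H (7): add — endpoints in different components.
A–C (9): add — endpoints in different components.
B–C (9): add — endpoints in different components.
Edges rejected before the tree was complete: 1.

1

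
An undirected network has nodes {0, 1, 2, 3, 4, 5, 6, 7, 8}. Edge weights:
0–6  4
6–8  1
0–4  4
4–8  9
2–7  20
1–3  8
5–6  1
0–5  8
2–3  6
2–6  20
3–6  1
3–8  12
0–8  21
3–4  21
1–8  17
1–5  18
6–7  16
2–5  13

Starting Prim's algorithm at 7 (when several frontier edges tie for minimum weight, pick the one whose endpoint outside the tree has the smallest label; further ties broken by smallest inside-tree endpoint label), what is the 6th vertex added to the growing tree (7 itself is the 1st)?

Prim's algorithm from 7:
Step 1: cheapest edge leaving the tree is 6–7 (16); add 6.
Step 2: cheapest edge leaving the tree is 3–6 (1); add 3.
Step 3: cheapest edge leaving the tree is 5–6 (1); add 5.
Step 4: cheapest edge leaving the tree is 6–8 (1); add 8.
Step 5: cheapest edge leaving the tree is 0–6 (4); add 0.
Step 6: cheapest edge leaving the tree is 0–4 (4); add 4.
Step 7: cheapest edge leaving the tree is 2–3 (6); add 2.
Step 8: cheapest edge leaving the tree is 1–3 (8); add 1.
Vertex order: 7, 6, 3, 5, 8, 0, 4, 2, 1. The 6th vertex is 0.

0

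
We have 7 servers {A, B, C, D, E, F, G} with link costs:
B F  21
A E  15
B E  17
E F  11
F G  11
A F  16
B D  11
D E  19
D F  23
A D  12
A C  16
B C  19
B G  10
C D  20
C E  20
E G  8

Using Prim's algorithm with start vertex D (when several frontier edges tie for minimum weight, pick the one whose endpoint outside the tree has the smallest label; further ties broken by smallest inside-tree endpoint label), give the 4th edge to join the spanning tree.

Prim's algorithm from D:
Step 1: cheapest edge leaving the tree is B D (11); add B.
Step 2: cheapest edge leaving the tree is B G (10); add G.
Step 3: cheapest edge leaving the tree is E G (8); add E.
Step 4: cheapest edge leaving the tree is E F (11); add F.
Step 5: cheapest edge leaving the tree is A D (12); add A.
Step 6: cheapest edge leaving the tree is A C (16); add C.
The 4th edge added is E F.

E-F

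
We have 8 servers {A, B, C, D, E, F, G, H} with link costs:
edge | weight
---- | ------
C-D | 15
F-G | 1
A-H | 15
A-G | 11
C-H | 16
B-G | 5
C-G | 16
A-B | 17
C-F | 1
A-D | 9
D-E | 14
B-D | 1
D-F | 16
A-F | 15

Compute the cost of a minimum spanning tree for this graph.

Prim, starting at A.
Step 1: cheapest edge leaving the tree is A-D (9); add D.
Step 2: cheapest edge leaving the tree is B-D (1); add B.
Step 3: cheapest edge leaving the tree is B-G (5); add G.
Step 4: cheapest edge leaving the tree is F-G (1); add F.
Step 5: cheapest edge leaving the tree is C-F (1); add C.
Step 6: cheapest edge leaving the tree is D-E (14); add E.
Step 7: cheapest edge leaving the tree is A-H (15); add H.
MST edges: A-D, B-D, B-G, F-G, C-F, D-E, A-H; total weight 9+1+5+1+1+14+15 = 46.

46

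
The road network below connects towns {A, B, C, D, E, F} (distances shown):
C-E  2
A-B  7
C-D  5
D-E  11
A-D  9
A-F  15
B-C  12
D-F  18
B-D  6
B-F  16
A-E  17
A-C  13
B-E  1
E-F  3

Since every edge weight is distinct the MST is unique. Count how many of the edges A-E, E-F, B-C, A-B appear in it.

2

Sort edges by weight, then run Kruskal:
B-E (1): add — endpoints in different components.
C-E (2): add — endpoints in different components.
E-F (3): add — endpoints in different components.
C-D (5): add — endpoints in different components.
B-D (6): skip — B and D already connected.
A-B (7): add — endpoints in different components.
MST edge set: {B-E, C-E, E-F, C-D, A-B}.
Of the listed edges, {E-F, A-B} are in the MST → 2.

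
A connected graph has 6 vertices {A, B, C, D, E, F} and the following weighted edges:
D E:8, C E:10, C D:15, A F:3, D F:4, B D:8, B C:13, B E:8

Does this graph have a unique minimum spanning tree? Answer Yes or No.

No

Kruskal: consider edges lightest-first.
A F (3): add — endpoints in different components.
D F (4): add — endpoints in different components.
B D (8): add — endpoints in different components.
B E (8): add — endpoints in different components.
D E (8): skip — D and E already connected.
C E (10): add — endpoints in different components.
Non-tree edge D E has weight 8, equal to the heaviest edge on its tree cycle — swapping gives another MST of the same weight. Not unique.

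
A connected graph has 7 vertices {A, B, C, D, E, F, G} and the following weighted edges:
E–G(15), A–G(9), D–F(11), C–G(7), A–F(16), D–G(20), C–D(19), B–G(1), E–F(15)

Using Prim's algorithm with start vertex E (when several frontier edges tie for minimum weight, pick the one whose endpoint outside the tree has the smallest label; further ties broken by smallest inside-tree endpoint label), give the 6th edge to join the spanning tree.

A-G

Prim's algorithm from E:
Step 1: cheapest edge leaving the tree is E–F (15); add F.
Step 2: cheapest edge leaving the tree is D–F (11); add D.
Step 3: cheapest edge leaving the tree is E–G (15); add G.
Step 4: cheapest edge leaving the tree is B–G (1); add B.
Step 5: cheapest edge leaving the tree is C–G (7); add C.
Step 6: cheapest edge leaving the tree is A–G (9); add A.
The 6th edge added is A–G.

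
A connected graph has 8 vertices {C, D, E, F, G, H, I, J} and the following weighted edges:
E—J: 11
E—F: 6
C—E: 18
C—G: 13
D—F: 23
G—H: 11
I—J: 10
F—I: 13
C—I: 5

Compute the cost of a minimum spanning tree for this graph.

79

Kruskal's algorithm — process edges by increasing weight (ties by edge label):
C—I (5): add — endpoints in different components.
E—F (6): add — endpoints in different components.
I—J (10): add — endpoints in different components.
E—J (11): add — endpoints in different components.
G—H (11): add — endpoints in different components.
C—G (13): add — endpoints in different components.
F—I (13): skip — F and I already connected.
C—E (18): skip — C and E already connected.
D—F (23): add — endpoints in different components.
MST edges: C—I, E—F, I—J, E—J, G—H, C—G, D—F; total weight 5+6+10+11+11+13+23 = 79.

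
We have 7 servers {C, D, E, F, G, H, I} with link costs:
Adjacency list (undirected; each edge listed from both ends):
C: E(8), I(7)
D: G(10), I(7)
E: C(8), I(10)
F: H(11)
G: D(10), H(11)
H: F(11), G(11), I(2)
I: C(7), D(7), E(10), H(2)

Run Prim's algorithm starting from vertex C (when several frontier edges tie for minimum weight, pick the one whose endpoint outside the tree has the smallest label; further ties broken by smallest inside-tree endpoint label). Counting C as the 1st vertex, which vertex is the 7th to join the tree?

Prim's algorithm from C:
Step 1: frontier [C—I 7, C—E 8] → take C—I (7); add I.
Step 2: frontier [C—E 8, H—I 2, D—I 7, E—I 10] → take H—I (2); add H.
Step 3: frontier [C—E 8, F—H 11, G—H 11, D—I 7, E—I 10] → take D—I (7); add D.
Step 4: frontier [C—E 8, D—G 10, F—H 11, G—H 11, E—I 10] → take C—E (8); add E.
Step 5: frontier [D—G 10, F—H 11, G—H 11] → take D—G (10); add G.
Step 6: frontier [F—H 11] → take F—H (11); add F.
Vertex order: C, I, H, D, E, G, F. The 7th vertex is F.

F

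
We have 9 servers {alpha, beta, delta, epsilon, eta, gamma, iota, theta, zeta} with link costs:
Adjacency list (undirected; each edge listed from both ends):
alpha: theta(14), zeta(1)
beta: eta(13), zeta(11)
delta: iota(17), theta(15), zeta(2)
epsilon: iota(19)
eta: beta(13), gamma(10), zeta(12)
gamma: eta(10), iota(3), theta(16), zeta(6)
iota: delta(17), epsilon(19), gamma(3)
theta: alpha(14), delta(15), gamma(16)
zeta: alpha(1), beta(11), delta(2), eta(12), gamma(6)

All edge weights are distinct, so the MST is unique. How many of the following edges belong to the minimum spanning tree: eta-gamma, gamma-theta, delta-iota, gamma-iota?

Kruskal: consider edges lightest-first.
alpha-zeta (1): add — endpoints in different components.
delta-zeta (2): add — endpoints in different components.
gamma-iota (3): add — endpoints in different components.
gamma-zeta (6): add — endpoints in different components.
eta-gamma (10): add — endpoints in different components.
beta-zeta (11): add — endpoints in different components.
eta-zeta (12): skip — eta and zeta already connected.
beta-eta (13): skip — eta and beta already connected.
alpha-theta (14): add — endpoints in different components.
delta-theta (15): skip — delta and theta already connected.
gamma-theta (16): skip — gamma and theta already connected.
delta-iota (17): skip — delta and iota already connected.
epsilon-iota (19): add — endpoints in different components.
MST edge set: {alpha-zeta, delta-zeta, gamma-iota, gamma-zeta, eta-gamma, beta-zeta, alpha-theta, epsilon-iota}.
Of the listed edges, {eta-gamma, gamma-iota} are in the MST → 2.

2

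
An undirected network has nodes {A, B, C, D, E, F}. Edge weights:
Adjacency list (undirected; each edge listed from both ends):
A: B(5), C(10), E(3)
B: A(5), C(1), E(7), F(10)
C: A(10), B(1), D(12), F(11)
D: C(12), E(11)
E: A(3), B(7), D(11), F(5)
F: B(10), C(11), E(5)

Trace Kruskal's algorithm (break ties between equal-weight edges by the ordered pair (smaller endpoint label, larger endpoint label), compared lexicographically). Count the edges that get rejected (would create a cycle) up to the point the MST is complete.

4

Kruskal's algorithm — process edges by increasing weight (ties by edge label):
B C (1): add. Components now {A} {B,C} {D} {E} {F}
A E (3): add. Components now {A,E} {B,C} {D} {F}
A B (5): add. Components now {A,B,C,E} {D} {F}
E F (5): add. Components now {A,B,C,E,F} {D}
B E (7): skip — B and E already connected.
A C (10): skip — A and C already connected.
B F (10): skip — B and F already connected.
C F (11): skip — C and F already connected.
D E (11): add. Components now {A,B,C,D,E,F}
Edges rejected before the tree was complete: 4.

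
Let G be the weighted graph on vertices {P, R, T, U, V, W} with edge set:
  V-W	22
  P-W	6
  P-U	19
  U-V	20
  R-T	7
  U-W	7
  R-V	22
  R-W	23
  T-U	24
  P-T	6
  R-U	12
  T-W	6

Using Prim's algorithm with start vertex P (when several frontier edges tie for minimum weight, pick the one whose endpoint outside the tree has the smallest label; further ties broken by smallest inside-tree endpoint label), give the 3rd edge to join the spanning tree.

Prim, starting at P.
Step 1: frontier [P-T 6, P-W 6, P-U 19] → take P-T (6); add T.
Step 2: frontier [P-W 6, P-U 19, T-W 6, R-T 7, T-U 24] → take P-W (6); add W.
Step 3: frontier [P-U 19, R-T 7, T-U 24, U-W 7, V-W 22, R-W 23] → take R-T (7); add R.
Step 4: frontier [P-U 19, R-U 12, R-V 22, T-U 24, U-W 7, V-W 22] → take U-W (7); add U.
Step 5: frontier [R-V 22, U-V 20, V-W 22] → take U-V (20); add V.
The 3rd edge added is R-T.

R-T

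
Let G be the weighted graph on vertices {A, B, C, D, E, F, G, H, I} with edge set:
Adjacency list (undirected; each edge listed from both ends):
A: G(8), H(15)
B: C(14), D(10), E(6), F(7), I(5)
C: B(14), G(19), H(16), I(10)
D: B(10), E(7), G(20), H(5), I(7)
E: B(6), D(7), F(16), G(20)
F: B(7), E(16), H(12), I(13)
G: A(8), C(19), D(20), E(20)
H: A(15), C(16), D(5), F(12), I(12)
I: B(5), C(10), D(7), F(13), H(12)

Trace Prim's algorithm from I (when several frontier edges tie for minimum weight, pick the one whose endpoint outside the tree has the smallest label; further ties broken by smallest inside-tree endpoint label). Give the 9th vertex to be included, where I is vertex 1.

Prim's algorithm from I:
Step 1: cheapest edge leaving the tree is B-I (5); add B.
Step 2: cheapest edge leaving the tree is B-E (6); add E.
Step 3: cheapest edge leaving the tree is D-E (7); add D.
Step 4: cheapest edge leaving the tree is D-H (5); add H.
Step 5: cheapest edge leaving the tree is B-F (7); add F.
Step 6: cheapest edge leaving the tree is C-I (10); add C.
Step 7: cheapest edge leaving the tree is A-H (15); add A.
Step 8: cheapest edge leaving the tree is A-G (8); add G.
Vertex order: I, B, E, D, H, F, C, A, G. The 9th vertex is G.

G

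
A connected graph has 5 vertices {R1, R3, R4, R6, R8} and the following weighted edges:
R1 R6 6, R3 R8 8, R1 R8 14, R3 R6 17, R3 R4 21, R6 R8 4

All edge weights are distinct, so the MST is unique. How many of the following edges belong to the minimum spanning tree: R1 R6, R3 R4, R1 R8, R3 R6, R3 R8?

Sort edges by weight, then run Kruskal:
R6 R8 (4): add. Components now {R4} {R6,R8} {R1} {R3}
R1 R6 (6): add. Components now {R4} {R1,R6,R8} {R3}
R3 R8 (8): add. Components now {R4} {R1,R3,R6,R8}
R1 R8 (14): skip — R8 and R1 already connected.
R3 R6 (17): skip — R6 and R3 already connected.
R3 R4 (21): add. Components now {R1,R3,R4,R6,R8}
MST edge set: {R6 R8, R1 R6, R3 R8, R3 R4}.
Of the listed edges, {R1 R6, R3 R4, R3 R8} are in the MST → 3.

3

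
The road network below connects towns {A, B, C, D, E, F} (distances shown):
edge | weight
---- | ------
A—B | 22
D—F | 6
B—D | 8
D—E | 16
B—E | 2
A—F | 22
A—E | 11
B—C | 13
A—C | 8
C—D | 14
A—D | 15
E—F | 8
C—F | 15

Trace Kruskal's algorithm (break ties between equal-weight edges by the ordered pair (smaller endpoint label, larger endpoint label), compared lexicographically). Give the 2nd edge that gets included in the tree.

D-F

Sort edges by weight, then run Kruskal:
B—E (2): add. Components now {A} {B,E} {C} {D} {F}
D—F (6): add. Components now {A} {B,E} {C} {D,F}
A—C (8): add. Components now {A,C} {B,E} {D,F}
B—D (8): add. Components now {A,C} {B,D,E,F}
E—F (8): skip — E and F already connected.
A—E (11): add. Components now {A,B,C,D,E,F}
The 2nd edge added is D—F.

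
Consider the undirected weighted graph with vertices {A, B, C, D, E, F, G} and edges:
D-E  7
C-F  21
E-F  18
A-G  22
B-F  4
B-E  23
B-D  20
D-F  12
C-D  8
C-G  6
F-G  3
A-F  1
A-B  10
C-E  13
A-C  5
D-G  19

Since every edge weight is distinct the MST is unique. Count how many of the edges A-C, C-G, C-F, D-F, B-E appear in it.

1

Kruskal: consider edges lightest-first.
A-F (1): add. Components now {A,F} {B} {C} {D} {E} {G}
F-G (3): add. Components now {A,F,G} {B} {C} {D} {E}
B-F (4): add. Components now {A,B,F,G} {C} {D} {E}
A-C (5): add. Components now {A,B,C,F,G} {D} {E}
C-G (6): skip — C and G already connected.
D-E (7): add. Components now {A,B,C,F,G} {D,E}
C-D (8): add. Components now {A,B,C,D,E,F,G}
MST edge set: {A-F, F-G, B-F, A-C, D-E, C-D}.
Of the listed edges, {A-C} are in the MST → 1.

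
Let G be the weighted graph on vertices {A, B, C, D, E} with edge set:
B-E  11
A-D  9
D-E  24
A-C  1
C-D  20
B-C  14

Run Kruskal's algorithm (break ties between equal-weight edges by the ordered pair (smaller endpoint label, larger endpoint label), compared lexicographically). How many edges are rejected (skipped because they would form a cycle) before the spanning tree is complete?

Kruskal: consider edges lightest-first.
A-C (1): add — endpoints in different components.
A-D (9): add — endpoints in different components.
B-E (11): add — endpoints in different components.
B-C (14): add — endpoints in different components.
Edges rejected before the tree was complete: 0.

0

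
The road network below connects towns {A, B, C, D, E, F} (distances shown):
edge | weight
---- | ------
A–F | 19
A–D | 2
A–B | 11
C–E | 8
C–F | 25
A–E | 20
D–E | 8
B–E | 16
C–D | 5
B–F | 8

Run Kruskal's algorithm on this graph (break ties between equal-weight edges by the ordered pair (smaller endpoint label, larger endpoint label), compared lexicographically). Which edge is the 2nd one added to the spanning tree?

Kruskal: consider edges lightest-first.
A–D (2): add — endpoints in different components.
C–D (5): add — endpoints in different components.
B–F (8): add — endpoints in different components.
C–E (8): add — endpoints in different components.
D–E (8): skip — D and E already connected.
A–B (11): add — endpoints in different components.
The 2nd edge added is C–D.

C-D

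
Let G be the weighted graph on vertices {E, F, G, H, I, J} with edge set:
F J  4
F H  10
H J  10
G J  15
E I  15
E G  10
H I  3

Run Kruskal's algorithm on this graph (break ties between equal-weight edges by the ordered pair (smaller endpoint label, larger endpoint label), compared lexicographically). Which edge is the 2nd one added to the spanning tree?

F-J

Kruskal's algorithm — process edges by increasing weight (ties by edge label):
H I (3): add — endpoints in different components.
F J (4): add — endpoints in different components.
E G (10): add — endpoints in different components.
F H (10): add — endpoints in different components.
H J (10): skip — H and J already connected.
E I (15): add — endpoints in different components.
The 2nd edge added is F J.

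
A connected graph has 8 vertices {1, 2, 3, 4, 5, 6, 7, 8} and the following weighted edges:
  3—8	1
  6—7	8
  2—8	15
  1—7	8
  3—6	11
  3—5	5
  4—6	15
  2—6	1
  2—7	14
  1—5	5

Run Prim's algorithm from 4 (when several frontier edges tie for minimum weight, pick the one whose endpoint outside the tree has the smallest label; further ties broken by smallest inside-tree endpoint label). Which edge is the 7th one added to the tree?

3-8

Prim's algorithm from 4:
Step 1: cheapest edge leaving the tree is 4—6 (15); add 6.
Step 2: cheapest edge leaving the tree is 2—6 (1); add 2.
Step 3: cheapest edge leaving the tree is 6—7 (8); add 7.
Step 4: cheapest edge leaving the tree is 1—7 (8); add 1.
Step 5: cheapest edge leaving the tree is 1—5 (5); add 5.
Step 6: cheapest edge leaving the tree is 3—5 (5); add 3.
Step 7: cheapest edge leaving the tree is 3—8 (1); add 8.
The 7th edge added is 3—8.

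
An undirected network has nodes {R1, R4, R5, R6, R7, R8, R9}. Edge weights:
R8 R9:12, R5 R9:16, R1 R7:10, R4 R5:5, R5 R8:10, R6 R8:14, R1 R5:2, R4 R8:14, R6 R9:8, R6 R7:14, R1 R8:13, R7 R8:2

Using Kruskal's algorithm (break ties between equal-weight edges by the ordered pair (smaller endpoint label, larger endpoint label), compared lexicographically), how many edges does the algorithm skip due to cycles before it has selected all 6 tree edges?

Kruskal's algorithm — process edges by increasing weight (ties by edge label):
R1 R5 (2): add — endpoints in different components.
R7 R8 (2): add — endpoints in different components.
R4 R5 (5): add — endpoints in different components.
R6 R9 (8): add — endpoints in different components.
R1 R7 (10): add — endpoints in different components.
R5 R8 (10): skip — R5 and R8 already connected.
R8 R9 (12): add — endpoints in different components.
Edges rejected before the tree was complete: 1.

1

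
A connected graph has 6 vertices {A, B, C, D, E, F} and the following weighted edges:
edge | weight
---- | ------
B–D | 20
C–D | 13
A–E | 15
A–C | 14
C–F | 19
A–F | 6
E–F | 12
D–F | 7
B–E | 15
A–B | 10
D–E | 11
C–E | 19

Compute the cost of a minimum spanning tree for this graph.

47

Prim's algorithm from F:
Step 1: frontier [A–F 6, D–F 7, E–F 12, C–F 19] → take A–F (6); add A.
Step 2: frontier [A–B 10, A–C 14, A–E 15, D–F 7, E–F 12, C–F 19] → take D–F (7); add D.
Step 3: frontier [A–B 10, A–C 14, A–E 15, D–E 11, C–D 13, B–D 20, E–F 12, C–F 19] → take A–B (10); add B.
Step 4: frontier [A–C 14, A–E 15, B–E 15, D–E 11, C–D 13, E–F 12, C–F 19] → take D–E (11); add E.
Step 5: frontier [A–C 14, C–D 13, C–E 19, C–F 19] → take C–D (13); add C.
MST edges: A–F, D–F, A–B, D–E, C–D; total weight 6+7+10+11+13 = 47.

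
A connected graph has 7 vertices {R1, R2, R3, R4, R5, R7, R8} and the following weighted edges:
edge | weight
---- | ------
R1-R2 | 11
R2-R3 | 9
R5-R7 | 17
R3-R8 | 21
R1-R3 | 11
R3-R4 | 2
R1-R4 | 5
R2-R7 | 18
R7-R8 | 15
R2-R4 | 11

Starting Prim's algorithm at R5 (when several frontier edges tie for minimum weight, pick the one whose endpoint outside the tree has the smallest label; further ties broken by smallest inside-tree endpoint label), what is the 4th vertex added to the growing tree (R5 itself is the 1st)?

Prim, starting at R5.
Step 1: cheapest edge leaving the tree is R5-R7 (17); add R7.
Step 2: cheapest edge leaving the tree is R7-R8 (15); add R8.
Step 3: cheapest edge leaving the tree is R2-R7 (18); add R2.
Step 4: cheapest edge leaving the tree is R2-R3 (9); add R3.
Step 5: cheapest edge leaving the tree is R3-R4 (2); add R4.
Step 6: cheapest edge leaving the tree is R1-R4 (5); add R1.
Vertex order: R5, R7, R8, R2, R3, R4, R1. The 4th vertex is R2.

R2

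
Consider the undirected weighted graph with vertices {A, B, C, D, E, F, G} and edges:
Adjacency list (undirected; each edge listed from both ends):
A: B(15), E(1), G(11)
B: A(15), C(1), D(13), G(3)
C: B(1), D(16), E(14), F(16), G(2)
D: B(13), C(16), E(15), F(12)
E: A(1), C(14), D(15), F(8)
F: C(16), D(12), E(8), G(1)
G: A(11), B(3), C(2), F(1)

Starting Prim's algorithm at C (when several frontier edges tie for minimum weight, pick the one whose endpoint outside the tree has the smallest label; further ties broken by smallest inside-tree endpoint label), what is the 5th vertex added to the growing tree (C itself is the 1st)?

Grow the tree from C using Prim:
Step 1: cheapest edge leaving the tree is B–C (1); add B.
Step 2: cheapest edge leaving the tree is C–G (2); add G.
Step 3: cheapest edge leaving the tree is F–G (1); add F.
Step 4: cheapest edge leaving the tree is E–F (8); add E.
Step 5: cheapest edge leaving the tree is A–E (1); add A.
Step 6: cheapest edge leaving the tree is D–F (12); add D.
Vertex order: C, B, G, F, E, A, D. The 5th vertex is E.

E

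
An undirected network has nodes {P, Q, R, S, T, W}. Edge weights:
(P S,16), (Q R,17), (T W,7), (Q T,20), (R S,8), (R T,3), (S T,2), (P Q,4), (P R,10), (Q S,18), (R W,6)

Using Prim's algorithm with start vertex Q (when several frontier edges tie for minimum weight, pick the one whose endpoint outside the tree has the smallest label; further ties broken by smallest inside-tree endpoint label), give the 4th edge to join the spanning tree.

S-T

Prim's algorithm from Q:
Step 1: frontier [P Q 4, Q R 17, Q S 18, Q T 20] → take P Q (4); add P.
Step 2: frontier [P R 10, P S 16, Q R 17, Q S 18, Q T 20] → take P R (10); add R.
Step 3: frontier [P S 16, Q S 18, Q T 20, R T 3, R W 6, R S 8] → take R T (3); add T.
Step 4: frontier [P S 16, Q S 18, R W 6, R S 8, S T 2, T W 7] → take S T (2); add S.
Step 5: frontier [R W 6, T W 7] → take R W (6); add W.
The 4th edge added is S T.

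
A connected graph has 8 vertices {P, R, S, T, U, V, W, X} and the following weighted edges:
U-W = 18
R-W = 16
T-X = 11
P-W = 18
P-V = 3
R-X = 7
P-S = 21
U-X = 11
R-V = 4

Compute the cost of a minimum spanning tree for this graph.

73

Grow the tree from T using Prim:
Step 1: frontier [T-X 11] → take T-X (11); add X.
Step 2: frontier [R-X 7, U-X 11] → take R-X (7); add R.
Step 3: frontier [R-V 4, R-W 16, U-X 11] → take R-V (4); add V.
Step 4: frontier [R-W 16, P-V 3, U-X 11] → take P-V (3); add P.
Step 5: frontier [P-W 18, P-S 21, R-W 16, U-X 11] → take U-X (11); add U.
Step 6: frontier [P-W 18, P-S 21, R-W 16, U-W 18] → take R-W (16); add W.
Step 7: frontier [P-S 21] → take P-S (21); add S.
MST edges: T-X, R-X, R-V, P-V, U-X, R-W, P-S; total weight 11+7+4+3+11+16+21 = 73.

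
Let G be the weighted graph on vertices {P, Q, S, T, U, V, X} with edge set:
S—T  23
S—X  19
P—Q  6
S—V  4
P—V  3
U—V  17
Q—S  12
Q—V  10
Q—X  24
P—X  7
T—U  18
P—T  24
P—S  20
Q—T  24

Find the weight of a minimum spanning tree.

Kruskal: consider edges lightest-first.
P—V (3): add. Components now {P,V} {X} {T} {S} {U} {Q}
S—V (4): add. Components now {P,S,V} {X} {T} {U} {Q}
P—Q (6): add. Components now {P,Q,S,V} {X} {T} {U}
P—X (7): add. Components now {P,Q,S,V,X} {T} {U}
Q—V (10): skip — V and Q already connected.
Q—S (12): skip — S and Q already connected.
U—V (17): add. Components now {P,Q,S,U,V,X} {T}
T—U (18): add. Components now {P,Q,S,T,U,V,X}
MST edges: P—V, S—V, P—Q, P—X, U—V, T—U; total weight 3+4+6+7+17+18 = 55.

55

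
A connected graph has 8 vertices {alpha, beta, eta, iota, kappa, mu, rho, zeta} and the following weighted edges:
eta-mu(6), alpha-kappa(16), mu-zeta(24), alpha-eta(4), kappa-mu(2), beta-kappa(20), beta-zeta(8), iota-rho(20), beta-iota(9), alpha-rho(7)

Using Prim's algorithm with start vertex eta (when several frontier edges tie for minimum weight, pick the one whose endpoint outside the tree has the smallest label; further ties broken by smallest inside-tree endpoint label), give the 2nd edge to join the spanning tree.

Prim, starting at eta.
Step 1: cheapest edge leaving the tree is alpha-eta (4); add alpha.
Step 2: cheapest edge leaving the tree is eta-mu (6); add mu.
Step 3: cheapest edge leaving the tree is kappa-mu (2); add kappa.
Step 4: cheapest edge leaving the tree is alpha-rho (7); add rho.
Step 5: cheapest edge leaving the tree is beta-kappa (20); add beta.
Step 6: cheapest edge leaving the tree is beta-zeta (8); add zeta.
Step 7: cheapest edge leaving the tree is beta-iota (9); add iota.
The 2nd edge added is eta-mu.

eta-mu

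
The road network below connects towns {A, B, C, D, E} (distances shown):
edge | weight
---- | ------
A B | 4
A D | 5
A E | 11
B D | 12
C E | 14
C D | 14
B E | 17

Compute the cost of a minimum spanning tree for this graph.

Kruskal's algorithm — process edges by increasing weight (ties by edge label):
A B (4): add — endpoints in different components.
A D (5): add — endpoints in different components.
A E (11): add — endpoints in different components.
B D (12): skip — B and D already connected.
C D (14): add — endpoints in different components.
MST edges: A B, A D, A E, C D; total weight 4+5+11+14 = 34.

34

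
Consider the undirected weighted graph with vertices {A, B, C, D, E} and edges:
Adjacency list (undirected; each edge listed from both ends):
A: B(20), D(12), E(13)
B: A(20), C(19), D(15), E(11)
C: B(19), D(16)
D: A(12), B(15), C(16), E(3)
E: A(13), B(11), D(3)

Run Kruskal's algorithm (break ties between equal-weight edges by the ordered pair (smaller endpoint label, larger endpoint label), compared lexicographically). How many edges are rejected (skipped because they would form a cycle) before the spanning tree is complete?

Kruskal's algorithm — process edges by increasing weight (ties by edge label):
D-E (3): add — endpoints in different components.
B-E (11): add — endpoints in different components.
A-D (12): add — endpoints in different components.
A-E (13): skip — A and E already connected.
B-D (15): skip — B and D already connected.
C-D (16): add — endpoints in different components.
Edges rejected before the tree was complete: 2.

2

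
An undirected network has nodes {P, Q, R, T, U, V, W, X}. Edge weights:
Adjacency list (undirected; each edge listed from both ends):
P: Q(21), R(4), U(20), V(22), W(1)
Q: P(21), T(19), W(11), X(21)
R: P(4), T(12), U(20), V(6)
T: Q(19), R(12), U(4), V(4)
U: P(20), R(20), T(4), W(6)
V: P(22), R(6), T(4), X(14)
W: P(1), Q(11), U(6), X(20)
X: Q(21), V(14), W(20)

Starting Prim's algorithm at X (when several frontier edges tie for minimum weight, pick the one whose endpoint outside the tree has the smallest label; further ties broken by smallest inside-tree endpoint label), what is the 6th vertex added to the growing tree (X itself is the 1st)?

Prim, starting at X.
Step 1: cheapest edge leaving the tree is V X (14); add V.
Step 2: cheapest edge leaving the tree is T V (4); add T.
Step 3: cheapest edge leaving the tree is T U (4); add U.
Step 4: cheapest edge leaving the tree is R V (6); add R.
Step 5: cheapest edge leaving the tree is P R (4); add P.
Step 6: cheapest edge leaving the tree is P W (1); add W.
Step 7: cheapest edge leaving the tree is Q W (11); add Q.
Vertex order: X, V, T, U, R, P, W, Q. The 6th vertex is P.

P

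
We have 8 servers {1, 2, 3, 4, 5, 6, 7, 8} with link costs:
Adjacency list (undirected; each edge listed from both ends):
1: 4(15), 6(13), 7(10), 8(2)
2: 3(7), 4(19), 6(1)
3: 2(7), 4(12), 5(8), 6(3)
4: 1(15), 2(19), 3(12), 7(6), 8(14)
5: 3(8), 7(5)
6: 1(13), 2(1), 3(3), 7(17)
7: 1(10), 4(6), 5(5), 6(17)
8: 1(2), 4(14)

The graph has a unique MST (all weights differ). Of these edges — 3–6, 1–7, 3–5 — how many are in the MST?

3

Kruskal: consider edges lightest-first.
2–6 (1): add — endpoints in different components.
1–8 (2): add — endpoints in different components.
3–6 (3): add — endpoints in different components.
5–7 (5): add — endpoints in different components.
4–7 (6): add — endpoints in different components.
2–3 (7): skip — 2 and 3 already connected.
3–5 (8): add — endpoints in different components.
1–7 (10): add — endpoints in different components.
MST edge set: {2–6, 1–8, 3–6, 5–7, 4–7, 3–5, 1–7}.
Of the listed edges, {3–6, 1–7, 3–5} are in the MST → 3.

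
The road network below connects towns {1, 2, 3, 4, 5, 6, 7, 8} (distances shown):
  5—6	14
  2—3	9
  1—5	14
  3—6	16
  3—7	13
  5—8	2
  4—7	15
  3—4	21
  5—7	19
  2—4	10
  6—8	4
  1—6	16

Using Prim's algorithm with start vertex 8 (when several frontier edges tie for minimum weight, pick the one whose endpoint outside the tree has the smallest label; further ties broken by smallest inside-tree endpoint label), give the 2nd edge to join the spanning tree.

Grow the tree from 8 using Prim:
Step 1: cheapest edge leaving the tree is 5—8 (2); add 5.
Step 2: cheapest edge leaving the tree is 6—8 (4); add 6.
Step 3: cheapest edge leaving the tree is 1—5 (14); add 1.
Step 4: cheapest edge leaving the tree is 3—6 (16); add 3.
Step 5: cheapest edge leaving the tree is 2—3 (9); add 2.
Step 6: cheapest edge leaving the tree is 2—4 (10); add 4.
Step 7: cheapest edge leaving the tree is 3—7 (13); add 7.
The 2nd edge added is 6—8.

6-8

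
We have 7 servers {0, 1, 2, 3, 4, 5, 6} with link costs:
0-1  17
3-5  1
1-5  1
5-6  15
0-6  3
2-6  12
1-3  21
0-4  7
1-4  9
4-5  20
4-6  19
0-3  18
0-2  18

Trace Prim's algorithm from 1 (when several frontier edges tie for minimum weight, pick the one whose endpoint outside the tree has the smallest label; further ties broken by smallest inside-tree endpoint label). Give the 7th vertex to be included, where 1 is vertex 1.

Prim, starting at 1.
Step 1: cheapest edge leaving the tree is 1-5 (1); add 5.
Step 2: cheapest edge leaving the tree is 3-5 (1); add 3.
Step 3: cheapest edge leaving the tree is 1-4 (9); add 4.
Step 4: cheapest edge leaving the tree is 0-4 (7); add 0.
Step 5: cheapest edge leaving the tree is 0-6 (3); add 6.
Step 6: cheapest edge leaving the tree is 2-6 (12); add 2.
Vertex order: 1, 5, 3, 4, 0, 6, 2. The 7th vertex is 2.

2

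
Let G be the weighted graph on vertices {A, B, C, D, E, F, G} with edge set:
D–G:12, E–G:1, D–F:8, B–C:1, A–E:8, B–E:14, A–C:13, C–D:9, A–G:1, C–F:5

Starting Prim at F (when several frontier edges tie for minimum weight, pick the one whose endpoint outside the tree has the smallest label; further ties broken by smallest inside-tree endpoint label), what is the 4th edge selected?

D-G

Prim's algorithm from F:
Step 1: cheapest edge leaving the tree is C–F (5); add C.
Step 2: cheapest edge leaving the tree is B–C (1); add B.
Step 3: cheapest edge leaving the tree is D–F (8); add D.
Step 4: cheapest edge leaving the tree is D–G (12); add G.
Step 5: cheapest edge leaving the tree is A–G (1); add A.
Step 6: cheapest edge leaving the tree is E–G (1); add E.
The 4th edge added is D–G.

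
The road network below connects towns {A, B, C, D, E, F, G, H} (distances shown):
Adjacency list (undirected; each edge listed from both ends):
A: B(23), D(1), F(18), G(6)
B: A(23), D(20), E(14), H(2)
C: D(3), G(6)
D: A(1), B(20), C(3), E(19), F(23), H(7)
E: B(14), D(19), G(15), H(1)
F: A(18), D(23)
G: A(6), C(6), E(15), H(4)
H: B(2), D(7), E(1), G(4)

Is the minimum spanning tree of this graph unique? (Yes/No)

Kruskal's algorithm — process edges by increasing weight (ties by edge label):
A D (1): add — endpoints in different components.
E H (1): add — endpoints in different components.
B H (2): add — endpoints in different components.
C D (3): add — endpoints in different components.
G H (4): add — endpoints in different components.
A G (6): add — endpoints in different components.
C G (6): skip — C and G already connected.
D H (7): skip — D and H already connected.
B E (14): skip — B and E already connected.
E G (15): skip — E and G already connected.
A F (18): add — endpoints in different components.
Non-tree edge C G has weight 6, equal to the heaviest edge on its tree cycle — swapping gives another MST of the same weight. Not unique.

No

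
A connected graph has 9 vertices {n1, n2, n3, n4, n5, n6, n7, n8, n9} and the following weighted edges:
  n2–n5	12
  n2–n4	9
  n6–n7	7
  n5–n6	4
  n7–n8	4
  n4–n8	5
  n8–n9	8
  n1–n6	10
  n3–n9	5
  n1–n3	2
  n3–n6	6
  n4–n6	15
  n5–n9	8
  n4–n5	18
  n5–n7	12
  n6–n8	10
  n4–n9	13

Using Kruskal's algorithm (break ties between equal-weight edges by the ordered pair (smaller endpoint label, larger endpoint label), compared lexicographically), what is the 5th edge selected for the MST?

n4-n8

Sort edges by weight, then run Kruskal:
n1–n3 (2): add — endpoints in different components.
n5–n6 (4): add — endpoints in different components.
n7–n8 (4): add — endpoints in different components.
n3–n9 (5): add — endpoints in different components.
n4–n8 (5): add — endpoints in different components.
n3–n6 (6): add — endpoints in different components.
n6–n7 (7): add — endpoints in different components.
n5–n9 (8): skip — n5 and n9 already connected.
n8–n9 (8): skip — n8 and n9 already connected.
n2–n4 (9): add — endpoints in different components.
The 5th edge added is n4–n8.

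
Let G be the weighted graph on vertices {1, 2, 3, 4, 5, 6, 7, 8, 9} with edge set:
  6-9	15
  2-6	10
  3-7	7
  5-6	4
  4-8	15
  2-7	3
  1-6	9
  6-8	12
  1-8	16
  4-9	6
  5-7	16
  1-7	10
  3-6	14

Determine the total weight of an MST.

66

Kruskal's algorithm — process edges by increasing weight (ties by edge label):
2-7 (3): add — endpoints in different components.
5-6 (4): add — endpoints in different components.
4-9 (6): add — endpoints in different components.
3-7 (7): add — endpoints in different components.
1-6 (9): add — endpoints in different components.
1-7 (10): add — endpoints in different components.
2-6 (10): skip — 2 and 6 already connected.
6-8 (12): add — endpoints in different components.
3-6 (14): skip — 3 and 6 already connected.
4-8 (15): add — endpoints in different components.
MST edges: 2-7, 5-6, 4-9, 3-7, 1-6, 1-7, 6-8, 4-8; total weight 3+4+6+7+9+10+12+15 = 66.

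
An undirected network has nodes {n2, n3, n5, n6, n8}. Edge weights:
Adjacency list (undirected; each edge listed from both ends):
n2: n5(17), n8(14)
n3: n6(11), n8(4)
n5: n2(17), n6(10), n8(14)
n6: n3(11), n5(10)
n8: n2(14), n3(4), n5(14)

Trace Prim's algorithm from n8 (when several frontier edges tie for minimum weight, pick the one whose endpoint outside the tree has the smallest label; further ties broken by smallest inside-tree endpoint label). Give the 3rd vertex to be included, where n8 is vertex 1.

Grow the tree from n8 using Prim:
Step 1: cheapest edge leaving the tree is n3—n8 (4); add n3.
Step 2: cheapest edge leaving the tree is n3—n6 (11); add n6.
Step 3: cheapest edge leaving the tree is n5—n6 (10); add n5.
Step 4: cheapest edge leaving the tree is n2—n8 (14); add n2.
Vertex order: n8, n3, n6, n5, n2. The 3rd vertex is n6.

n6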